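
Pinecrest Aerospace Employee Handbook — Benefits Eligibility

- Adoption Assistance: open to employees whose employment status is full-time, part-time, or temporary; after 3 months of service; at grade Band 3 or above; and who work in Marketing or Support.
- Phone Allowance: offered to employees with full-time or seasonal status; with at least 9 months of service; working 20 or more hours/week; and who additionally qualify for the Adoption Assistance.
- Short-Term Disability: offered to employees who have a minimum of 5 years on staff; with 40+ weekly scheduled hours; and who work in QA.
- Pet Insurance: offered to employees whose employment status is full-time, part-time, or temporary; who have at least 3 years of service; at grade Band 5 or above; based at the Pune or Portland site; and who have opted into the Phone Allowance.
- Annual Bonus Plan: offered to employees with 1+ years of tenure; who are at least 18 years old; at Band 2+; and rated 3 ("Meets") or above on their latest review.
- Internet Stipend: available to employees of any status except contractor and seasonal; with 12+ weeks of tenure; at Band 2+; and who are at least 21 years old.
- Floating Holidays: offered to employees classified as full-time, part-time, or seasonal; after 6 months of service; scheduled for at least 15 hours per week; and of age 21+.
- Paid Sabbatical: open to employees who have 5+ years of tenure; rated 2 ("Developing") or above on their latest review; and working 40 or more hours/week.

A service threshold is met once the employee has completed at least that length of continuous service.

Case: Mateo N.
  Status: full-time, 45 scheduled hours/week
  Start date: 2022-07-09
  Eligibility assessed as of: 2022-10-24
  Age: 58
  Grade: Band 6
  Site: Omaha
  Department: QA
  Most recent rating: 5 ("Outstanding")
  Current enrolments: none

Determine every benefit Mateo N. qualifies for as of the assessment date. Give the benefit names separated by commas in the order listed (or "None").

Service from 2022-07-09 to 2022-10-24: 107 days.
Adoption Assistance — status full-time ✓; service 107 days ≥ 3 months (≈90 days) ✓; grade Band 6 ≥ Band 3 ✓; dept QA ✗ → not eligible.
Phone Allowance — status full-time ✓; service 107 days < 9 months (≈270 days) ✗ → not eligible.
Short-Term Disability — service 107 days < 5 years (≈1825 days) ✗ → not eligible.
Pet Insurance — status full-time ✓; service 107 days < 3 years (≈1095 days) ✗ → not eligible.
Annual Bonus Plan — service 107 days < 1 year (≈365 days) ✗ → not eligible.
Internet Stipend — status full-time ✓ (not excluded); service 107 days ≥ 12 weeks (≈84 days) ✓; grade Band 6 ≥ Band 2 ✓; age 58 ≥ 21 ✓ → eligible.
Floating Holidays — status full-time ✓; service 107 days < 6 months (≈180 days) ✗ → not eligible.
Paid Sabbatical — service 107 days < 5 years (≈1825 days) ✗ → not eligible.

Internet Stipend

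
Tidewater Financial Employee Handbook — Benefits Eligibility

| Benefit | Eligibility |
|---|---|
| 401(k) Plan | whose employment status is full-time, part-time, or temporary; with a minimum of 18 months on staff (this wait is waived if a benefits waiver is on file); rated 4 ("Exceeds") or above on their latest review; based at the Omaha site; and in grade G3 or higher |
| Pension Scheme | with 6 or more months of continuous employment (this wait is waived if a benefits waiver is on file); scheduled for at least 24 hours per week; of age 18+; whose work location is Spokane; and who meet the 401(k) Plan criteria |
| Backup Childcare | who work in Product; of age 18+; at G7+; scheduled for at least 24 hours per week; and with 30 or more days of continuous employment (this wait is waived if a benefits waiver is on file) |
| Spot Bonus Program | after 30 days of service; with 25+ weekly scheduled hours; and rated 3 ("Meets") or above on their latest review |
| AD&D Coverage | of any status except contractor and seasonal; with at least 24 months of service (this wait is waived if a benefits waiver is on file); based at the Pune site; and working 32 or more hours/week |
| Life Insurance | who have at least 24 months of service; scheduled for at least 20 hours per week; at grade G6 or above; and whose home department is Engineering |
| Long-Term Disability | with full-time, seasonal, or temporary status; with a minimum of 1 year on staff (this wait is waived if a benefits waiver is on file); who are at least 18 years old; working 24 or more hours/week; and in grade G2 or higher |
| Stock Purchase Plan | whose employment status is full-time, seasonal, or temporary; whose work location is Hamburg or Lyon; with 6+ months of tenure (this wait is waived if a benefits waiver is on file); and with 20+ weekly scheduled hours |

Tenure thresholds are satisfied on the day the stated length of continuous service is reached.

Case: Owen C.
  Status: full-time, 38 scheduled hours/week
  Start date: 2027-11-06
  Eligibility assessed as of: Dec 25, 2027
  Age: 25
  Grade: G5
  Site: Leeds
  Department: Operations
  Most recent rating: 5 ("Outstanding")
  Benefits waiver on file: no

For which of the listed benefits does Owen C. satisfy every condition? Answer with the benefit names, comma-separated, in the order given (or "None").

Spot Bonus Program

Service from 2027-11-06 to Dec 25, 2027: 49 days.
401(k) Plan — status full-time ✓; no waiver, service 49 days < 18 months (≈540 days) ✗ → not eligible.
Pension Scheme — no waiver, service 49 days < 6 months (≈180 days) ✗ → not eligible.
Backup Childcare — dept Operations ✗ → not eligible.
Spot Bonus Program — service 49 days ≥ 30 days ✓; 38 hrs/wk ≥ 25 ✓; rating 5 ≥ 3 ✓ → eligible.
AD&D Coverage — status full-time ✓ (not excluded); no waiver, service 49 days < 24 months (≈720 days) ✗ → not eligible.
Life Insurance — service 49 days < 24 months (≈720 days) ✗ → not eligible.
Long-Term Disability — status full-time ✓; no waiver, service 49 days < 1 year (≈365 days) ✗ → not eligible.
Stock Purchase Plan — status full-time ✓; site Leeds ✗ (not Hamburg or Lyon) → not eligible.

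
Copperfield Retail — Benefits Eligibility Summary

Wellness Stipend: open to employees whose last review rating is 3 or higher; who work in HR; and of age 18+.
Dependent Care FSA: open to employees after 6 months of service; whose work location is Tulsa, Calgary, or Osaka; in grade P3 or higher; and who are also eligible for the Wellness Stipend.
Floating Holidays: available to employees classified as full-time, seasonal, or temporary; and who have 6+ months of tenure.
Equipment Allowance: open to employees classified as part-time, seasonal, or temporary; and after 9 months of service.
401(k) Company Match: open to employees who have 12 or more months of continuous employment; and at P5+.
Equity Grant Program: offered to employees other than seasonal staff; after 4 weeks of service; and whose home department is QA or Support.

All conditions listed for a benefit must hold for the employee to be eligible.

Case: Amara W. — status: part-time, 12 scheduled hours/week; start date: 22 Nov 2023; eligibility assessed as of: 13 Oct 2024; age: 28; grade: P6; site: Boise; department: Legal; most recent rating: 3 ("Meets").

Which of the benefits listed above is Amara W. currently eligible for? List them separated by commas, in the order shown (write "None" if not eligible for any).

Service from 22 Nov 2023 to 13 Oct 2024: 326 days.
Wellness Stipend — rating 3 ≥ 3 ✓; dept Legal ✗ → not eligible.
Dependent Care FSA — service 326 days ≥ 6 months (≈180 days) ✓; site Boise ✗ (not Tulsa, Calgary, or Osaka) → not eligible.
Floating Holidays — status part-time ✗ (requires full-time, seasonal, or temporary) → not eligible.
Equipment Allowance — status part-time ✓; service 326 days ≥ 9 months (≈270 days) ✓ → eligible.
401(k) Company Match — service 326 days < 12 months (≈360 days) ✗ → not eligible.
Equity Grant Program — status part-time ✓ (not excluded); service 326 days ≥ 4 weeks (≈28 days) ✓; dept Legal ✗ → not eligible.

Equipment Allowance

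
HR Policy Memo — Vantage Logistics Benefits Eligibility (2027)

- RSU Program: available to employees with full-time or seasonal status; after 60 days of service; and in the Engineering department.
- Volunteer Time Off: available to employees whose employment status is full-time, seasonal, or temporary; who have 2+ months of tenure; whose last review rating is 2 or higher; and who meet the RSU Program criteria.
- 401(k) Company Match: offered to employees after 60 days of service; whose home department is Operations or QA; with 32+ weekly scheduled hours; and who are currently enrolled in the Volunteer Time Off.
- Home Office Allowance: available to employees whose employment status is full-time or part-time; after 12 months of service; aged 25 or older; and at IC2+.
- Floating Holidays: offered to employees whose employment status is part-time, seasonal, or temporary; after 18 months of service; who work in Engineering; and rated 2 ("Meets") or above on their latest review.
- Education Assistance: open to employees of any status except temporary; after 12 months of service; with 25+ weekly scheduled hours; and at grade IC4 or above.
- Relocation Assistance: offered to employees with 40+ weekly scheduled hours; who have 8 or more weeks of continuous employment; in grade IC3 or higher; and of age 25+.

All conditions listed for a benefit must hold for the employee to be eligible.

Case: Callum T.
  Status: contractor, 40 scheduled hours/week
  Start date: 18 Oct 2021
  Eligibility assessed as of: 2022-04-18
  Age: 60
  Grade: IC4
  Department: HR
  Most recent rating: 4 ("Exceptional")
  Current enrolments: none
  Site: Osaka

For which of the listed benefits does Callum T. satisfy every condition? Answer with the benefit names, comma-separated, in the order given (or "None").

Service from 18 Oct 2021 to 2022-04-18: 182 days.
RSU Program — status contractor ✗ (requires full-time or seasonal) → not eligible.
Volunteer Time Off — status contractor ✗ (requires full-time, seasonal, or temporary) → not eligible.
401(k) Company Match — service 182 days ≥ 60 days ✓; dept HR ✗ → not eligible.
Home Office Allowance — status contractor ✗ (requires full-time or part-time) → not eligible.
Floating Holidays — status contractor ✗ (requires part-time, seasonal, or temporary) → not eligible.
Education Assistance — status contractor ✓ (not excluded); service 182 days < 12 months (≈360 days) ✗ → not eligible.
Relocation Assistance — 40 hrs/wk ≥ 40 ✓; service 182 days ≥ 8 weeks (≈56 days) ✓; grade IC4 ≥ IC3 ✓; age 60 ≥ 25 ✓ → eligible.

Relocation Assistance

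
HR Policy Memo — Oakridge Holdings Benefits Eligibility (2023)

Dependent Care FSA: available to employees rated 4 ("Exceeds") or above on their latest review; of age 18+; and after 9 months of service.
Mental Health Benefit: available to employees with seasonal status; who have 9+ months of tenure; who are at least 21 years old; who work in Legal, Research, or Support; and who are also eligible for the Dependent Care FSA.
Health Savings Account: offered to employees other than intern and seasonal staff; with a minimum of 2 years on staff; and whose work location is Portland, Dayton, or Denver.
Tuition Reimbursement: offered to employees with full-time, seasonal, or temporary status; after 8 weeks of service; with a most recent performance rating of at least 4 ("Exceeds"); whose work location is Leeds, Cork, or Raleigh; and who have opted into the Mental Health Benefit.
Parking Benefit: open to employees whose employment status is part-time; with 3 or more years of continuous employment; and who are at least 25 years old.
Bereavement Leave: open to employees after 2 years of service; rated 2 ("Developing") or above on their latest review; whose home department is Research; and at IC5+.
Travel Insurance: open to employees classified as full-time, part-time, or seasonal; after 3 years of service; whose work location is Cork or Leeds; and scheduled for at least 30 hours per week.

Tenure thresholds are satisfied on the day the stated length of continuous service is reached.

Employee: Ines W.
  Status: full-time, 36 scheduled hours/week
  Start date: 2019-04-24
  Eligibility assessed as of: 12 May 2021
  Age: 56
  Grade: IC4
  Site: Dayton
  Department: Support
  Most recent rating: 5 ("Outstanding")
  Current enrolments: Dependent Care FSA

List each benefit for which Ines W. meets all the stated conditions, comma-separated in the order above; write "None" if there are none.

Dependent Care FSA, Health Savings Account

Service from 2019-04-24 to 12 May 2021: 749 days.
Dependent Care FSA — rating 5 ≥ 4 ✓; age 56 ≥ 18 ✓; service 749 days ≥ 9 months (≈270 days) ✓ → eligible.
Mental Health Benefit — status full-time ✗ (requires seasonal) → not eligible.
Health Savings Account — status full-time ✓ (not excluded); service 749 days ≥ 2 years (≈730 days) ✓; site Dayton ✓ → eligible.
Tuition Reimbursement — status full-time ✓; service 749 days ≥ 8 weeks (≈56 days) ✓; rating 5 ≥ 4 ✓; site Dayton ✗ (not Leeds, Cork, or Raleigh) → not eligible.
Parking Benefit — status full-time ✗ (requires part-time) → not eligible.
Bereavement Leave — service 749 days ≥ 2 years (≈730 days) ✓; rating 5 ≥ 2 ✓; dept Support ✗ → not eligible.
Travel Insurance — status full-time ✓; service 749 days < 3 years (≈1095 days) ✗ → not eligible.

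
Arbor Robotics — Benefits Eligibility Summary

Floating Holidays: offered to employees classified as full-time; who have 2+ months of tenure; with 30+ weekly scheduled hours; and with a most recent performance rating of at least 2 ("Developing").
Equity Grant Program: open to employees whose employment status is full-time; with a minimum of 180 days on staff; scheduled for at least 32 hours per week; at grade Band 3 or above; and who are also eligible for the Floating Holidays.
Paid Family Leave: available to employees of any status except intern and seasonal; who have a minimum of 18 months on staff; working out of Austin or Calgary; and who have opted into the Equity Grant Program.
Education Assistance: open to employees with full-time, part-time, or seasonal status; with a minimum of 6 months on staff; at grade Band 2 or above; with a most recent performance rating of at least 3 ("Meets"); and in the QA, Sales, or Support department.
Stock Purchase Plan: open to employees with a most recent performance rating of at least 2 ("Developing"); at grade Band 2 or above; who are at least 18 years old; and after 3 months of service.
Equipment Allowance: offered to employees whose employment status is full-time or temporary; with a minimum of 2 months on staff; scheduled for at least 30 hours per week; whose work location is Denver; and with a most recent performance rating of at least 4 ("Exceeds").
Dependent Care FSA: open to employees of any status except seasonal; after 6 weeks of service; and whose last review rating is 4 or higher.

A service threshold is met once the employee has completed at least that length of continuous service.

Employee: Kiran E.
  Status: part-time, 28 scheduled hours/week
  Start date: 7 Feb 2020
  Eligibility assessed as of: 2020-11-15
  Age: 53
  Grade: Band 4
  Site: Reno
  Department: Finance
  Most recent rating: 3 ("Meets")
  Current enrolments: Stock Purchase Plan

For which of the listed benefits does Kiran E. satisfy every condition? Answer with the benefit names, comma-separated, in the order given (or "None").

Service from 7 Feb 2020 to 2020-11-15: 282 days.
Floating Holidays — status part-time ✗ (requires full-time) → not eligible.
Equity Grant Program — status part-time ✗ (requires full-time) → not eligible.
Paid Family Leave — status part-time ✓ (not excluded); service 282 days < 18 months (≈540 days) ✗ → not eligible.
Education Assistance — status part-time ✓; service 282 days ≥ 6 months (≈180 days) ✓; grade Band 4 ≥ Band 2 ✓; rating 3 ≥ 3 ✓; dept Finance ✗ → not eligible.
Stock Purchase Plan — rating 3 ≥ 2 ✓; grade Band 4 ≥ Band 2 ✓; age 53 ≥ 18 ✓; service 282 days ≥ 3 months (≈90 days) ✓ → eligible.
Equipment Allowance — status part-time ✗ (requires full-time or temporary) → not eligible.
Dependent Care FSA — status part-time ✓ (not excluded); service 282 days ≥ 6 weeks (≈42 days) ✓; rating 3 < 4 ✗ → not eligible.

Stock Purchase Plan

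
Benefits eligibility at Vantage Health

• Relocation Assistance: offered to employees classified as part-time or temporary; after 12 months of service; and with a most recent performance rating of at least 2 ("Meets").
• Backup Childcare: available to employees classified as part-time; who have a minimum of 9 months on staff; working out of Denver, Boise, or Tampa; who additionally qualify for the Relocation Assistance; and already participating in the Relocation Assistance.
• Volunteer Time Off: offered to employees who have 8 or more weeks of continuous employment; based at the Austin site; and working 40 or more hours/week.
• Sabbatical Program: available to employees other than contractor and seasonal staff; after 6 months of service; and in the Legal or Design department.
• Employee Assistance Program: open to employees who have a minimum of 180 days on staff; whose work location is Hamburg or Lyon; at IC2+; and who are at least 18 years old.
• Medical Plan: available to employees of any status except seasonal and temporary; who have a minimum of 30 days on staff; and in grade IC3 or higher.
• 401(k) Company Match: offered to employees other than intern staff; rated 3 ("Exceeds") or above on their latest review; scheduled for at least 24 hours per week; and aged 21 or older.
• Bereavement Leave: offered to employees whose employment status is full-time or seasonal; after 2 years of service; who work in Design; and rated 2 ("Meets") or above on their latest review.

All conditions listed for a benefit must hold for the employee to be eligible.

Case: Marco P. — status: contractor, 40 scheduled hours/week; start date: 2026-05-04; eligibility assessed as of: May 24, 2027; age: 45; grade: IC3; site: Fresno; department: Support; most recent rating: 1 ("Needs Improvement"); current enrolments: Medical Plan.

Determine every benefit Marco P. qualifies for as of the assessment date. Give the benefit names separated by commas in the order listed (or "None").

Medical Plan

Service from 2026-05-04 to May 24, 2027: 385 days.
Relocation Assistance — status contractor ✗ (requires part-time or temporary) → not eligible.
Backup Childcare — status contractor ✗ (requires part-time) → not eligible.
Volunteer Time Off — service 385 days ≥ 8 weeks (≈56 days) ✓; site Fresno ✗ (not Austin) → not eligible.
Sabbatical Program — status contractor ✗ (excluded) → not eligible.
Employee Assistance Program — service 385 days ≥ 180 days ✓; site Fresno ✗ (not Hamburg or Lyon) → not eligible.
Medical Plan — status contractor ✓ (not excluded); service 385 days ≥ 30 days ✓; grade IC3 ≥ IC3 ✓ → eligible.
401(k) Company Match — status contractor ✓ (not excluded); rating 1 < 3 ✗ → not eligible.
Bereavement Leave — status contractor ✗ (requires full-time or seasonal) → not eligible.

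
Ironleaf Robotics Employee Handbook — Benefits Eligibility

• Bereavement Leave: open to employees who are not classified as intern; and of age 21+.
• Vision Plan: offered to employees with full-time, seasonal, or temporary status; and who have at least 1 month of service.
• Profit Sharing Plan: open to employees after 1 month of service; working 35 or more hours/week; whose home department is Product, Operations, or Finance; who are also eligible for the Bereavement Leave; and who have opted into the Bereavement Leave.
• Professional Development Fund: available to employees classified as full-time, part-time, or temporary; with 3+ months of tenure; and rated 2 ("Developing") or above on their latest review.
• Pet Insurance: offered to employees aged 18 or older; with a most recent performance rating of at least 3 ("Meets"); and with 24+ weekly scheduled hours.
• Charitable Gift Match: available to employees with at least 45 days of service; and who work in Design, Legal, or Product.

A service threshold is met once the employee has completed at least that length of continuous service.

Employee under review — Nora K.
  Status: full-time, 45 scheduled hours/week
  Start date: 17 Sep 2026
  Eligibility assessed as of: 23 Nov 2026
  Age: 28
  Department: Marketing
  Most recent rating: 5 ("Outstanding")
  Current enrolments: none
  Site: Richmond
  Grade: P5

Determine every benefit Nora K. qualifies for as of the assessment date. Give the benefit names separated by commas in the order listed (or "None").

Service from 17 Sep 2026 to 23 Nov 2026: 67 days.
Bereavement Leave — status full-time ✓ (not excluded); age 28 ≥ 21 ✓ → eligible.
Vision Plan — status full-time ✓; service 67 days ≥ 1 month (≈30 days) ✓ → eligible.
Profit Sharing Plan — service 67 days ≥ 1 month (≈30 days) ✓; 45 hrs/wk ≥ 35 ✓; dept Marketing ✗ → not eligible.
Professional Development Fund — status full-time ✓; service 67 days < 3 months (≈90 days) ✗ → not eligible.
Pet Insurance — age 28 ≥ 18 ✓; rating 5 ≥ 3 ✓; 45 hrs/wk ≥ 24 ✓ → eligible.
Charitable Gift Match — service 67 days ≥ 45 days ✓; dept Marketing ✗ → not eligible.

Bereavement Leave, Vision Plan, Pet Insurance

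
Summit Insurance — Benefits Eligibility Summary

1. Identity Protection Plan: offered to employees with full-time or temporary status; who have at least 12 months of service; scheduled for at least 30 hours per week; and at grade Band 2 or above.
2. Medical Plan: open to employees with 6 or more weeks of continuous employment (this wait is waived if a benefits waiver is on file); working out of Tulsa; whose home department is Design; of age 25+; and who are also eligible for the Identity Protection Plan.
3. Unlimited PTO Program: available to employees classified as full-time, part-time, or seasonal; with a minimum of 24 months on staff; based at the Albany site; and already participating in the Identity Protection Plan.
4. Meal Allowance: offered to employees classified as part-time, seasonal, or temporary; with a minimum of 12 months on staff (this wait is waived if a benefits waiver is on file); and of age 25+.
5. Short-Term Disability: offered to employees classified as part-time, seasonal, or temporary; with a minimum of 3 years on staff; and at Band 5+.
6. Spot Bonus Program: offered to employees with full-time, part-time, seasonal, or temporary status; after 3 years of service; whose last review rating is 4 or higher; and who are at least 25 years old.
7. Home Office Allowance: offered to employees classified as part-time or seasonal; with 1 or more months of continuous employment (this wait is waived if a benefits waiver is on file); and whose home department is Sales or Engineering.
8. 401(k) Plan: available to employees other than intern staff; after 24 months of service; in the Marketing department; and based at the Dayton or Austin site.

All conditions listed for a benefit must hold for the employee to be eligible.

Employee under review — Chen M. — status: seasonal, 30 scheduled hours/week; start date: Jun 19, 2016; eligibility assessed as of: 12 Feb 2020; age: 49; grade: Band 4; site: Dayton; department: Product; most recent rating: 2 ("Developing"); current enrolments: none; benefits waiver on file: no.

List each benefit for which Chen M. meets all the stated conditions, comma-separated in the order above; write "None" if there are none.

Meal Allowance

Service from Jun 19, 2016 to 12 Feb 2020: 1333 days.
Identity Protection Plan — status seasonal ✗ (requires full-time or temporary) → not eligible.
Medical Plan — no waiver, service 1333 days ≥ 6 weeks (≈42 days) ✓; site Dayton ✗ (not Tulsa) → not eligible.
Unlimited PTO Program — status seasonal ✓; service 1333 days ≥ 24 months (≈720 days) ✓; site Dayton ✗ (not Albany) → not eligible.
Meal Allowance — status seasonal ✓; no waiver, service 1333 days ≥ 12 months (≈360 days) ✓; age 49 ≥ 25 ✓ → eligible.
Short-Term Disability — status seasonal ✓; service 1333 days ≥ 3 years (≈1095 days) ✓; grade Band 4 < Band 5 ✗ → not eligible.
Spot Bonus Program — status seasonal ✓; service 1333 days ≥ 3 years (≈1095 days) ✓; rating 2 < 4 ✗ → not eligible.
Home Office Allowance — status seasonal ✓; no waiver, service 1333 days ≥ 1 month (≈30 days) ✓; dept Product ✗ → not eligible.
401(k) Plan — status seasonal ✓ (not excluded); service 1333 days ≥ 24 months (≈720 days) ✓; dept Product ✗ → not eligible.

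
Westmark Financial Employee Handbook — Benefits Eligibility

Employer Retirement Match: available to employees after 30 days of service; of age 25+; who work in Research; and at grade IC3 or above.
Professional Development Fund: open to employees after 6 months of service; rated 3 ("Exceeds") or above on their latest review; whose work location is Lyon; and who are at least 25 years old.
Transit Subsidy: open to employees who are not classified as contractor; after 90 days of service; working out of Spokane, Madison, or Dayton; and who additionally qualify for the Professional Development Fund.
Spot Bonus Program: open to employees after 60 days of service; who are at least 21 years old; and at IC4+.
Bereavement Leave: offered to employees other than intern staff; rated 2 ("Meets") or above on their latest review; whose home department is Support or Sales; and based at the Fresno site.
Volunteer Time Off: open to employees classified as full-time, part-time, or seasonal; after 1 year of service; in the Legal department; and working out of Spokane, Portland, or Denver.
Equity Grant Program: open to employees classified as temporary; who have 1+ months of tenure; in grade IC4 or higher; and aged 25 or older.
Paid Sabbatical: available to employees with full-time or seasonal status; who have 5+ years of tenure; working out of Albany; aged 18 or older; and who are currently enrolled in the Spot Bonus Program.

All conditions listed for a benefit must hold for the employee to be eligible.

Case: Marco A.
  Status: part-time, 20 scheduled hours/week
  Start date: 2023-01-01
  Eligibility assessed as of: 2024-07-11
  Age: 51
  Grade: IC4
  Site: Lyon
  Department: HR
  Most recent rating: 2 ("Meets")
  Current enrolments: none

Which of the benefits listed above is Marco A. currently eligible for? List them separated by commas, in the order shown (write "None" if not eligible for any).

Spot Bonus Program

Service from 2023-01-01 to 2024-07-11: 557 days.
Employer Retirement Match — service 557 days ≥ 30 days ✓; age 51 ≥ 25 ✓; dept HR ✗ → not eligible.
Professional Development Fund — service 557 days ≥ 6 months (≈180 days) ✓; rating 2 < 3 ✗ → not eligible.
Transit Subsidy — status part-time ✓ (not excluded); service 557 days ≥ 90 days ✓; site Lyon ✗ (not Spokane, Madison, or Dayton) → not eligible.
Spot Bonus Program — service 557 days ≥ 60 days ✓; age 51 ≥ 21 ✓; grade IC4 ≥ IC4 ✓ → eligible.
Bereavement Leave — status part-time ✓ (not excluded); rating 2 ≥ 2 ✓; dept HR ✗ → not eligible.
Volunteer Time Off — status part-time ✓; service 557 days ≥ 1 year (≈365 days) ✓; dept HR ✗ → not eligible.
Equity Grant Program — status part-time ✗ (requires temporary) → not eligible.
Paid Sabbatical — status part-time ✗ (requires full-time or seasonal) → not eligible.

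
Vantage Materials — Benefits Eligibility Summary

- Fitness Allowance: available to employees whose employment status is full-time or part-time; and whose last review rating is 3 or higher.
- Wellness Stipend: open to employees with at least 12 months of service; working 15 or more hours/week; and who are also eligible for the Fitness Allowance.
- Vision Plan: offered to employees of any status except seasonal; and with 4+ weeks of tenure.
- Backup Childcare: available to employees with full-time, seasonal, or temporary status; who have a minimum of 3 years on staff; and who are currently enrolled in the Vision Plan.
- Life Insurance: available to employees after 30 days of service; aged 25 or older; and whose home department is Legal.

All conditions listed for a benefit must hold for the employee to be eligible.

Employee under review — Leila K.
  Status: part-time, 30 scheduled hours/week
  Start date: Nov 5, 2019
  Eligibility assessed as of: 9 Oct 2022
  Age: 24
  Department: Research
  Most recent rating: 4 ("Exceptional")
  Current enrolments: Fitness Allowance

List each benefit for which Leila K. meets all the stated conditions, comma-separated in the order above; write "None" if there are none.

Service from Nov 5, 2019 to 9 Oct 2022: 1069 days.
Fitness Allowance — status part-time ✓; rating 4 ≥ 3 ✓ → eligible.
Wellness Stipend — service 1069 days ≥ 12 months (≈360 days) ✓; 30 hrs/wk ≥ 15 ✓; eligible for Fitness Allowance ✓ → eligible.
Vision Plan — status part-time ✓ (not excluded); service 1069 days ≥ 4 weeks (≈28 days) ✓ → eligible.
Backup Childcare — status part-time ✗ (requires full-time, seasonal, or temporary) → not eligible.
Life Insurance — service 1069 days ≥ 30 days ✓; age 24 < 25 ✗ → not eligible.

Fitness Allowance, Wellness Stipend, Vision Plan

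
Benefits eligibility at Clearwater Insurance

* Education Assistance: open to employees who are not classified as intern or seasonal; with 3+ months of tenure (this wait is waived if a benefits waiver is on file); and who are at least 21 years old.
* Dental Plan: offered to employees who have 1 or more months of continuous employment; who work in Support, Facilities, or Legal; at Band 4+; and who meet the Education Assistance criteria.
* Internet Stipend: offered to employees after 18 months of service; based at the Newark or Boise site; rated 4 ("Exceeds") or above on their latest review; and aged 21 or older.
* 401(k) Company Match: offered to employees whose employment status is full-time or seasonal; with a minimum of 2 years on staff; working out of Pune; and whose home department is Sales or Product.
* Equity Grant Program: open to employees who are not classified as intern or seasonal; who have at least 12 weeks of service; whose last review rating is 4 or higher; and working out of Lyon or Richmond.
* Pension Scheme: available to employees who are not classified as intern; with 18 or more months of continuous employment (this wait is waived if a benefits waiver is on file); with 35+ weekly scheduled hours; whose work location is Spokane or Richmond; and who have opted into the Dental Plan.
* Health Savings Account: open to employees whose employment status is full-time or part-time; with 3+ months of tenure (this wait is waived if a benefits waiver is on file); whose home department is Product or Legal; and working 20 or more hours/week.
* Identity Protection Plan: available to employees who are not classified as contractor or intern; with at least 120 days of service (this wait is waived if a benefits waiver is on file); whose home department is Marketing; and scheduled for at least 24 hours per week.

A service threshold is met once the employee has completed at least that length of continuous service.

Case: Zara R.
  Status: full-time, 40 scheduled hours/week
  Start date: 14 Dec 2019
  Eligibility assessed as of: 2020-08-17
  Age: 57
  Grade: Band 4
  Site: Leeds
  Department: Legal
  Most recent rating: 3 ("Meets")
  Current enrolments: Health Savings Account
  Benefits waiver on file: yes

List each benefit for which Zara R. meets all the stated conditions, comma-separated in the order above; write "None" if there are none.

Service from 14 Dec 2019 to 2020-08-17: 247 days.
Education Assistance — status full-time ✓ (not excluded); benefits waiver on file ✓; age 57 ≥ 21 ✓ → eligible.
Dental Plan — service 247 days ≥ 1 month (≈30 days) ✓; dept Legal ✓; grade Band 4 ≥ Band 4 ✓; eligible for Education Assistance ✓ → eligible.
Internet Stipend — service 247 days < 18 months (≈540 days) ✗ → not eligible.
401(k) Company Match — status full-time ✓; service 247 days < 2 years (≈730 days) ✗ → not eligible.
Equity Grant Program — status full-time ✓ (not excluded); service 247 days ≥ 12 weeks (≈84 days) ✓; rating 3 < 4 ✗ → not eligible.
Pension Scheme — status full-time ✓ (not excluded); benefits waiver on file ✓; 40 hrs/wk ≥ 35 ✓; site Leeds ✗ (not Spokane or Richmond) → not eligible.
Health Savings Account — status full-time ✓; benefits waiver on file ✓; dept Legal ✓; 40 hrs/wk ≥ 20 ✓ → eligible.
Identity Protection Plan — status full-time ✓ (not excluded); benefits waiver on file ✓; dept Legal ✗ → not eligible.

Education Assistance, Dental Plan, Health Savings Account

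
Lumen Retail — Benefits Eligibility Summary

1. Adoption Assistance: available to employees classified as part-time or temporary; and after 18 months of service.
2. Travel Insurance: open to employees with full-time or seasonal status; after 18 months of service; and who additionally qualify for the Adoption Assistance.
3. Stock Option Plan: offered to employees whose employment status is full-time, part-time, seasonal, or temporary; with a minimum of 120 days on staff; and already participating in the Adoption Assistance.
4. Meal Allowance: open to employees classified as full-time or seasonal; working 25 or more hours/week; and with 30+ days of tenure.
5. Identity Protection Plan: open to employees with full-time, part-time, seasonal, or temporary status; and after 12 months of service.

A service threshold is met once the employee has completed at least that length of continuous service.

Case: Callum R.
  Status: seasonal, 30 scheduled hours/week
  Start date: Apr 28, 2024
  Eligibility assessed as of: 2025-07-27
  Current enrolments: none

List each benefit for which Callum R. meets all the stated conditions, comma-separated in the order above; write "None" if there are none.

Meal Allowance, Identity Protection Plan

Service from Apr 28, 2024 to 2025-07-27: 455 days.
Adoption Assistance — status seasonal ✗ (requires part-time or temporary) → not eligible.
Travel Insurance — status seasonal ✓; service 455 days < 18 months (≈540 days) ✗ → not eligible.
Stock Option Plan — status seasonal ✓; service 455 days ≥ 120 days ✓; not enrolled in Adoption Assistance ✗ → not eligible.
Meal Allowance — status seasonal ✓; 30 hrs/wk ≥ 25 ✓; service 455 days ≥ 30 days ✓ → eligible.
Identity Protection Plan — status seasonal ✓; service 455 days ≥ 12 months (≈360 days) ✓ → eligible.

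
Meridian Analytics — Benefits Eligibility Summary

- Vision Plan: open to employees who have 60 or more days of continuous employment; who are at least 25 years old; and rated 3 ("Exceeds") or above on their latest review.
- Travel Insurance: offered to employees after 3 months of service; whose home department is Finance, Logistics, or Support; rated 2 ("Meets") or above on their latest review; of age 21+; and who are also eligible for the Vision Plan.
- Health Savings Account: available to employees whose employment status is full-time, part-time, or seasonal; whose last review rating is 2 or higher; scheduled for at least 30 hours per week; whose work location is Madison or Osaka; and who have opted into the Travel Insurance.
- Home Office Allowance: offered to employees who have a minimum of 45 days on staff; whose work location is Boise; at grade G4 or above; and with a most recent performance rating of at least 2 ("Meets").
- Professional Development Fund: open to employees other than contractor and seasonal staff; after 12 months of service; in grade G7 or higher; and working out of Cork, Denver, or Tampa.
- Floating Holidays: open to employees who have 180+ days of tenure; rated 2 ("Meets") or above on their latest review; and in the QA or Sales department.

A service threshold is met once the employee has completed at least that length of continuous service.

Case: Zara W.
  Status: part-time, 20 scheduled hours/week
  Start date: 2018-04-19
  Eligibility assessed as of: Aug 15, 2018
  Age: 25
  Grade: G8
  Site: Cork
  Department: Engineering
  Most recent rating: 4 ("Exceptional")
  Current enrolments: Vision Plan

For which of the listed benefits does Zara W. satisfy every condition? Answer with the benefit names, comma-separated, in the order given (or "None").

Service from 2018-04-19 to Aug 15, 2018: 118 days.
Vision Plan — service 118 days ≥ 60 days ✓; age 25 ≥ 25 ✓; rating 4 ≥ 3 ✓ → eligible.
Travel Insurance — service 118 days ≥ 3 months (≈90 days) ✓; dept Engineering ✗ → not eligible.
Health Savings Account — status part-time ✓; rating 4 ≥ 2 ✓; 20 hrs/wk < 30 ✗ → not eligible.
Home Office Allowance — service 118 days ≥ 45 days ✓; site Cork ✗ (not Boise) → not eligible.
Professional Development Fund — status part-time ✓ (not excluded); service 118 days < 12 months (≈360 days) ✗ → not eligible.
Floating Holidays — service 118 days < 180 days ✗ → not eligible.

Vision Plan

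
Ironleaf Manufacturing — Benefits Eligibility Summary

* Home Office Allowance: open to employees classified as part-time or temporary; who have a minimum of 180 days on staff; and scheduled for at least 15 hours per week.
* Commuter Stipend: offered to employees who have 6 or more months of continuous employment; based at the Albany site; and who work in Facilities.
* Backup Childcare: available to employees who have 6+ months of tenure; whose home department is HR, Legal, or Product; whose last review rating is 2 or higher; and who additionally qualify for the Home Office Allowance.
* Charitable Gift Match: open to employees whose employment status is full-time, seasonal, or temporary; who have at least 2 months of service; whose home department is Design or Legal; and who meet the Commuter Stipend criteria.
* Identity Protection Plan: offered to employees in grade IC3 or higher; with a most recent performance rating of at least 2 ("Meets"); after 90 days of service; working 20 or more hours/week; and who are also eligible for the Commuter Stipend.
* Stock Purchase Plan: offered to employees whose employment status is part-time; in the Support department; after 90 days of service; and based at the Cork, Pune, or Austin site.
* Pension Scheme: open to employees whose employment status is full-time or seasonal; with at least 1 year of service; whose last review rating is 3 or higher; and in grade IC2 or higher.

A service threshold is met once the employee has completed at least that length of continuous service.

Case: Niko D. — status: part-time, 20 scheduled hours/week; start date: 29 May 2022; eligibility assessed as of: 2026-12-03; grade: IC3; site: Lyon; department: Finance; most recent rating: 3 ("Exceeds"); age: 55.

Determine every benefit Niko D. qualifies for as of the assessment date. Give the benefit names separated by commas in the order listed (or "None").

Home Office Allowance

Service from 29 May 2022 to 2026-12-03: 1649 days.
Home Office Allowance — status part-time ✓; service 1649 days ≥ 180 days ✓; 20 hrs/wk ≥ 15 ✓ → eligible.
Commuter Stipend — service 1649 days ≥ 6 months (≈180 days) ✓; site Lyon ✗ (not Albany) → not eligible.
Backup Childcare — service 1649 days ≥ 6 months (≈180 days) ✓; dept Finance ✗ → not eligible.
Charitable Gift Match — status part-time ✗ (requires full-time, seasonal, or temporary) → not eligible.
Identity Protection Plan — grade IC3 ≥ IC3 ✓; rating 3 ≥ 2 ✓; service 1649 days ≥ 90 days ✓; 20 hrs/wk ≥ 20 ✓; not eligible for Commuter Stipend ✗ → not eligible.
Stock Purchase Plan — status part-time ✓; dept Finance ✗ → not eligible.
Pension Scheme — status part-time ✗ (requires full-time or seasonal) → not eligible.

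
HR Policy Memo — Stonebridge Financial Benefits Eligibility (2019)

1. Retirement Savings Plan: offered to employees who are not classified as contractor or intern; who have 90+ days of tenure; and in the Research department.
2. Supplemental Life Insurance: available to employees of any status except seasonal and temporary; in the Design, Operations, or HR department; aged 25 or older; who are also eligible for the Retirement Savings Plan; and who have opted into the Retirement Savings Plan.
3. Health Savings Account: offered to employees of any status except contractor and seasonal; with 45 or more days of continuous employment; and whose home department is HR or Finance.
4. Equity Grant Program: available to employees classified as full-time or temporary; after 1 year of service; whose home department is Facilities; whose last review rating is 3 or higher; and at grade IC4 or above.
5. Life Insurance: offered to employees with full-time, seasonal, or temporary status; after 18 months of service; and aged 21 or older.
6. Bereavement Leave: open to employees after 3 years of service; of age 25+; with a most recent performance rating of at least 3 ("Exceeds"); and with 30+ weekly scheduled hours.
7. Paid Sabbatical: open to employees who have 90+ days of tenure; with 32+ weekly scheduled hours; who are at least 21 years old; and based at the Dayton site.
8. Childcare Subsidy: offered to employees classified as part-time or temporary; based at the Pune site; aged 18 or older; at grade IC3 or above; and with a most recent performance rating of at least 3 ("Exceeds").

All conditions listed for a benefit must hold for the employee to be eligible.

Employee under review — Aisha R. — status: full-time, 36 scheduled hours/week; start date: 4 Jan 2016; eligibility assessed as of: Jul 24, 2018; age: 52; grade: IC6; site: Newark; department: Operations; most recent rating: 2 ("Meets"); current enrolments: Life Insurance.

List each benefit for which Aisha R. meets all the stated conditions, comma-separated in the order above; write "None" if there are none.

Service from 4 Jan 2016 to Jul 24, 2018: 932 days.
Retirement Savings Plan — status full-time ✓ (not excluded); service 932 days ≥ 90 days ✓; dept Operations ✗ → not eligible.
Supplemental Life Insurance — status full-time ✓ (not excluded); dept Operations ✓; age 52 ≥ 25 ✓; not eligible for Retirement Savings Plan ✗ → not eligible.
Health Savings Account — status full-time ✓ (not excluded); service 932 days ≥ 45 days ✓; dept Operations ✗ → not eligible.
Equity Grant Program — status full-time ✓; service 932 days ≥ 1 year (≈365 days) ✓; dept Operations ✗ → not eligible.
Life Insurance — status full-time ✓; service 932 days ≥ 18 months (≈540 days) ✓; age 52 ≥ 21 ✓ → eligible.
Bereavement Leave — service 932 days < 3 years (≈1095 days) ✗ → not eligible.
Paid Sabbatical — service 932 days ≥ 90 days ✓; 36 hrs/wk ≥ 32 ✓; age 52 ≥ 21 ✓; site Newark ✗ (not Dayton) → not eligible.
Childcare Subsidy — status full-time ✗ (requires part-time or temporary) → not eligible.

Life Insurance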